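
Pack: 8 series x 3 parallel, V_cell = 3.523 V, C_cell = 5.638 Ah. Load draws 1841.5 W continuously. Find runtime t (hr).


Step 1: E_pack = Ns * V_cell * Np * C_cell = 8 * 3.523 * 3 * 5.638 = 476.7 Wh
Step 2: t = E_pack / P = 476.7 / 1841.5 = 0.2589 hr

0.2589 hr


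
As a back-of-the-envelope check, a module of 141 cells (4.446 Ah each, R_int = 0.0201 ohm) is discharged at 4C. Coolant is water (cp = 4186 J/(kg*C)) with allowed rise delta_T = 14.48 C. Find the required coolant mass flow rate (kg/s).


Step 1: I = 4 * 4.446 = 17.784 A
Step 2: Q_cell = I^2 * R = 17.784^2 * 0.0201 = 6.357 W
Step 3: Q_total = 141 * 6.357 = 896.34 W
Step 4: m_dot = Q_total / (cp * dT) = 896.34 / (4186 * 14.48) = 0.01479 kg/s

0.01479 kg/s


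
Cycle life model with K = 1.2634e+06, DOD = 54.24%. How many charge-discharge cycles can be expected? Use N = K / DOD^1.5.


DOD^1.5 = 399.47
N = K / DOD^1.5 = 1.2634e+06 / 399.47 = 3163

3163 cycles


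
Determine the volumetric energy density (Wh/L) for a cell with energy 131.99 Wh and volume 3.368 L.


ED = E / V = 131.99 / 3.368 = 39.19 Wh/L

39.19 Wh/L


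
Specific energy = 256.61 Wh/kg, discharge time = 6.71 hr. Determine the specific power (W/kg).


Specific power = 256.61 Wh/kg / 6.71 hr = 38.24 W/kg

38.24 W/kg


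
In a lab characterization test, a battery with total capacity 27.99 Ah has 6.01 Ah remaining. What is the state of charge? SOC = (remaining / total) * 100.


SOC = (remaining / total) * 100 = (6.01 / 27.99) * 100 = 21.47%

21.47%


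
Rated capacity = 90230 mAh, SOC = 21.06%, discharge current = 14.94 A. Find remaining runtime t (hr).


Convert: C_total = 90230 mAh = 90.23 Ah
Step 1: remaining = SOC/100 * C_total = 21.06/100 * 90.23 = 19.002 Ah
Step 2: t = remaining / I = 19.002 / 14.94 = 1.272 hr

1.272 hr


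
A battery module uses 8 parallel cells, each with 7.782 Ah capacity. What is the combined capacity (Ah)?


C_total = 8 * 7.782 = 62.256 Ah

62.256 Ah


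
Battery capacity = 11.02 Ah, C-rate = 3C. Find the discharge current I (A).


I = C_rate * capacity = 3 * 11.02 = 33.06 A

33.06 A


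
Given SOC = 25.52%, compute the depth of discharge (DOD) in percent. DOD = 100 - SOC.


DOD = 100 - SOC = 100 - 25.52 = 74.48%

74.48%


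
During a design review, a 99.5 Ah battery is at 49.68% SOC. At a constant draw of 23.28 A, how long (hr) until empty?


Step 1: remaining = SOC/100 * C_total = 49.68/100 * 99.5 = 49.432 Ah
Step 2: t = remaining / I = 49.432 / 23.28 = 2.123 hr

2.123 hr


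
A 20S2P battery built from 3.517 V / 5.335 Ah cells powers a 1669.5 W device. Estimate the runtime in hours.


Step 1: E_pack = Ns * V_cell * Np * C_cell = 20 * 3.517 * 2 * 5.335 = 750.53 Wh
Step 2: t = E_pack / P = 750.53 / 1669.5 = 0.4496 hr

0.4496 hr


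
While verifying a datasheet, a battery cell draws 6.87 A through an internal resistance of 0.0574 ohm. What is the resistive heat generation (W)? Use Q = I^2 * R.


I^2 = 47.197
Q = 47.197 * 0.0574 = 2.709 W

2.709 W


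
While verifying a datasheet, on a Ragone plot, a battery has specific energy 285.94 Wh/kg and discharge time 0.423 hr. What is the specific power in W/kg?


P_specific = E / t = 285.94 / 0.423 = 676.0 W/kg

676.0 W/kg


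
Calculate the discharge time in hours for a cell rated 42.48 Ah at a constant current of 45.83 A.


t = capacity / current = 42.48 / 45.83 = 0.9269 hr

0.9269 hr


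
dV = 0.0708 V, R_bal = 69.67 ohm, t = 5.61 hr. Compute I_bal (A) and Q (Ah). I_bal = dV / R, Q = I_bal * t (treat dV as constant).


First, Ohm's law: I_bal = 0.0708 V / 69.67 ohm = 0.0010162 A
Then Q = I * t = 0.0010162 A * 5.61 hr = 0.005701 Ah

I=0.0010162 A, Q=0.005701 Ah


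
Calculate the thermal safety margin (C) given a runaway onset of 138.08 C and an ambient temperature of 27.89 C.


Safety margin = 138.08 C - 27.89 C = 110.19 C

110.19 C


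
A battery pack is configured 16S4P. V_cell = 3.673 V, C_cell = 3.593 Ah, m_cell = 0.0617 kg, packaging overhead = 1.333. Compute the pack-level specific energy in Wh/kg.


Step 1: V_pack = 16 * 3.673 = 58.768 V
Step 2: C_pack = 4 * 3.593 = 14.372 Ah
Step 3: E_pack = V_pack * C_pack = 58.768 * 14.372 = 844.61 Wh
Step 4: m_pack = 16 * 4 * 0.0617 * 1.333 = 5.2638 kg
Step 5: ED = E_pack / m_pack = 844.61 / 5.2638 = 160.5 Wh/kg

160.5 Wh/kg


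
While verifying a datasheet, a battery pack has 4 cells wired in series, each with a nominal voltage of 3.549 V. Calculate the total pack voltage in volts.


With 4 cells in series at 3.549 V each, V_pack = 14.196 V

14.196 V


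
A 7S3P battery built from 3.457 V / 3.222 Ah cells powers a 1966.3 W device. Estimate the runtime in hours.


Step 1: E_pack = Ns * V_cell * Np * C_cell = 7 * 3.457 * 3 * 3.222 = 233.91 Wh
Step 2: t = E_pack / P = 233.91 / 1966.3 = 0.1190 hr

0.1190 hr


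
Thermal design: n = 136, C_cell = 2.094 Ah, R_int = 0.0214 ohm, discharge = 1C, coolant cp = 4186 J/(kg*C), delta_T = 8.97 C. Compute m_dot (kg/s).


Step 1: I = 1 * 2.094 = 2.094 A
Step 2: Q_cell = I^2 * R = 2.094^2 * 0.0214 = 0.093835 W
Step 3: Q_total = 136 * 0.093835 = 12.762 W
Step 4: m_dot = Q_total / (cp * dT) = 12.762 / (4186 * 8.97) = 3.399e-04 kg/s

3.399e-04 kg/s


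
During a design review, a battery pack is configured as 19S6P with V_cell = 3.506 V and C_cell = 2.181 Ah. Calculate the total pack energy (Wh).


V_pack = 19 * 3.506 = 66.614 V
C_pack = 6 * 2.181 = 13.086 Ah
E = V_pack * C_pack = 66.614 * 13.086 = 871.7 Wh

871.7 Wh


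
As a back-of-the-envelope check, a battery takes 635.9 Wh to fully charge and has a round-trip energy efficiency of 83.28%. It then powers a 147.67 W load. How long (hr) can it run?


Step 1: E_discharge = eta/100 * E_charge = 83.28/100 * 635.9 = 529.58 Wh
Step 2: t = E_discharge / P = 529.58 / 147.67 = 3.586 hr

3.586 hr


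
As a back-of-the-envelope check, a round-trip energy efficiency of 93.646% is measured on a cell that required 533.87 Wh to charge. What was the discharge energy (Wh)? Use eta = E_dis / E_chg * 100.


E_dis = eta/100 * E_chg = 93.646/100 * 533.87 = 499.9 Wh

499.9 Wh


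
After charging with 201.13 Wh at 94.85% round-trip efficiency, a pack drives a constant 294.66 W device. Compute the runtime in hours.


Step 1: E_discharge = eta/100 * E_charge = 94.85/100 * 201.13 = 190.77 Wh
Step 2: t = E_discharge / P = 190.77 / 294.66 = 0.6474 hr

0.6474 hr


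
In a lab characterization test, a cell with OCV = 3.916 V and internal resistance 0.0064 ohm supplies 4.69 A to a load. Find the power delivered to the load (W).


Step 1: V_terminal = OCV - I*R = 3.916 - 4.69 * 0.0064 = 3.886 V
Step 2: P_out = V_terminal * I = 3.886 * 4.69 = 18.23 W

18.23 W


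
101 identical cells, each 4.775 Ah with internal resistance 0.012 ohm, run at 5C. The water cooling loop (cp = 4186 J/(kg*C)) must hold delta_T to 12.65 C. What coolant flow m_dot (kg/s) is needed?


Step 1: I = 5 * 4.775 = 23.875 A
Step 2: Q_cell = I^2 * R = 23.875^2 * 0.012 = 6.8402 W
Step 3: Q_total = 101 * 6.8402 = 690.86 W
Step 4: m_dot = Q_total / (cp * dT) = 690.86 / (4186 * 12.65) = 0.01305 kg/s

0.01305 kg/s


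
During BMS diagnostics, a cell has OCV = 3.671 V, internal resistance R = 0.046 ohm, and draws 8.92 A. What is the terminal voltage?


IR drop = 8.92 * 0.046 = 0.41032 V
V = 3.671 - 0.41032 = 3.261 V

3.261 V


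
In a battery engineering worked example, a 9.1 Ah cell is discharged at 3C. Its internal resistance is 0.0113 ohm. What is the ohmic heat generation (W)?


Step 1: I = C_rate * capacity = 3 * 9.1 = 27.3 A
Step 2: Q = I^2 * R = 27.3^2 * 0.0113 = 745.29 * 0.0113 = 8.422 W

8.422 W


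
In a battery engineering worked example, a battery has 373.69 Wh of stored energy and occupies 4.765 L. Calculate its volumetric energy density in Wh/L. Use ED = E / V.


ED = E / V = 373.69 / 4.765 = 78.42 Wh/L

78.42 Wh/L


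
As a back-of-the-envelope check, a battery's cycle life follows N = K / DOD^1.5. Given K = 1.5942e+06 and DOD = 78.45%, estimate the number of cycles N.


DOD^1.5 = 694.85
N = K / DOD^1.5 = 1.5942e+06 / 694.85 = 2294

2294 cycles


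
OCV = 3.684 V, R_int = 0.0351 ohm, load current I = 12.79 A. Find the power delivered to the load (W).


Step 1: V_terminal = OCV - I*R = 3.684 - 12.79 * 0.0351 = 3.2351 V
Step 2: P_out = V_terminal * I = 3.2351 * 12.79 = 41.38 W

41.38 W


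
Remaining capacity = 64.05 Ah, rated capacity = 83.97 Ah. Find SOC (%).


SOC = (remaining / total) * 100 = (64.05 / 83.97) * 100 = 76.28%

76.28%


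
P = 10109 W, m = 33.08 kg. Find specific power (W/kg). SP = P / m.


SP = P / m = 10109 / 33.08 = 305.6 W/kg

305.6 W/kg


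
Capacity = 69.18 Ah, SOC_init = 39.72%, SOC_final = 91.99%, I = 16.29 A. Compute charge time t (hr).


Step 1: dSOC = 91.99% - 39.72% = 52.27%
Step 2: delta_Ah = 69.18 * 52.27 / 100 = 36.16 Ah
Step 3: t = 36.16 / 16.29 = 2.220 hr

2.220 hr


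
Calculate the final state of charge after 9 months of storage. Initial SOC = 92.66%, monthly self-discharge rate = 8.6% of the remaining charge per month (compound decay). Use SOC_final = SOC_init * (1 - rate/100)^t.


Monthly retention factor = 1 - 8.6/100 = 0.914
Over 9 months: factor^9 = 0.44516
SOC_final = 92.66 * 0.44516 = 41.25%

41.25%


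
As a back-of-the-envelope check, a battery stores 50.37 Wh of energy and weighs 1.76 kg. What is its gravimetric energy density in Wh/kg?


Specific energy = 50.37 Wh / 1.76 kg = 28.62 Wh/kg

28.62 Wh/kg


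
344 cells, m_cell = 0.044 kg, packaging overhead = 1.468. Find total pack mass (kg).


Cell mass sum = 344 * 0.044 = 15.136 kg
With overhead 1.468: m_pack = 15.136 * 1.468 = 22.22 kg

22.22 kg


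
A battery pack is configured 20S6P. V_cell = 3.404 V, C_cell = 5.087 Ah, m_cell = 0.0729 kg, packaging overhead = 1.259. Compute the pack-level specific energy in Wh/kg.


Step 1: V_pack = 20 * 3.404 = 68.08 V
Step 2: C_pack = 6 * 5.087 = 30.522 Ah
Step 3: E_pack = V_pack * C_pack = 68.08 * 30.522 = 2077.9 Wh
Step 4: m_pack = 20 * 6 * 0.0729 * 1.259 = 11.014 kg
Step 5: ED = E_pack / m_pack = 2077.9 / 11.014 = 188.7 Wh/kg

188.7 Wh/kg


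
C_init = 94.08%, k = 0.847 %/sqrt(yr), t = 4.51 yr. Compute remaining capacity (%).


sqrt(t) = sqrt(4.51) = 2.1237
C_final = 94.08 - 0.847 * 2.1237 = 92.28%

92.28%


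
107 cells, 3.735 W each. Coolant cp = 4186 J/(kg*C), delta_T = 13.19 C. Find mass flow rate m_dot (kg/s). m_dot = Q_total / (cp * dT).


Q_total = 107 * 3.735 = 399.65 W
m_dot = Q_total / (cp * dT) = 399.65 / (4186 * 13.19) = 0.007238 kg/s

0.007238 kg/s


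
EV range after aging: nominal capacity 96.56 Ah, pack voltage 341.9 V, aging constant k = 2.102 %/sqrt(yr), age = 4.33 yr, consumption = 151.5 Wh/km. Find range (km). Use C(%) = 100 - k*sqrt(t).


Step 1: capacity retention = 100 - 2.102 * sqrt(4.33) = 100 - 2.102 * 2.0809 = 95.626%
Step 2: C_now = 96.56 * 95.626/100 = 92.336 Ah
Step 3: E_pack = V * C_now = 341.9 * 92.336 = 31570 Wh
Step 4: range = E_pack / consumption = 31570 / 151.5 = 208.4 km

208.4 km


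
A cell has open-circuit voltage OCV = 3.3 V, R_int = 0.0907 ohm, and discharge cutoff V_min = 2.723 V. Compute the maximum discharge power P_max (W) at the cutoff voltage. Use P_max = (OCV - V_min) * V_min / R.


P_max = (OCV - V_min) * V_min / R = (3.3 - 2.723) * 2.723 / 0.0907 = 0.577 * 2.723 / 0.0907 = 17.32 W

17.32 W


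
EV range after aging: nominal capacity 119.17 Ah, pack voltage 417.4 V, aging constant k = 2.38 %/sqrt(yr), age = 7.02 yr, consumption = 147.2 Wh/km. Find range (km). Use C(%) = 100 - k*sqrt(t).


Step 1: capacity retention = 100 - 2.38 * sqrt(7.02) = 100 - 2.38 * 2.6495 = 93.694%
Step 2: C_now = 119.17 * 93.694/100 = 111.66 Ah
Step 3: E_pack = V * C_now = 417.4 * 111.66 = 46607 Wh
Step 4: range = E_pack / consumption = 46607 / 147.2 = 316.6 km

316.6 km


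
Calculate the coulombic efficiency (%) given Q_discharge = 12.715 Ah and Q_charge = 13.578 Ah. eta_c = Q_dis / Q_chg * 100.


eta_c = Q_dis / Q_chg * 100 = 12.715 / 13.578 * 100 = 93.64%

93.64%


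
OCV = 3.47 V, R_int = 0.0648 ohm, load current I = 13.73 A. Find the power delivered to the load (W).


Step 1: V_terminal = OCV - I*R = 3.47 - 13.73 * 0.0648 = 2.5803 V
Step 2: P_out = V_terminal * I = 2.5803 * 13.73 = 35.43 W

35.43 W


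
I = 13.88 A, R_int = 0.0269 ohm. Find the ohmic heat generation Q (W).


Q = I^2 * R = 13.88^2 * 0.0269 = 5.182 W

5.182 W


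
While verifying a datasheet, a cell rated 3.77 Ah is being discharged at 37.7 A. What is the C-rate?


Rearranging: C_rate = 37.7 / 3.77 = 10C

10C


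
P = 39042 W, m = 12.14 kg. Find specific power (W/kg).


Specific power = 39042 W / 12.14 kg = 3216 W/kg

3216 W/kg


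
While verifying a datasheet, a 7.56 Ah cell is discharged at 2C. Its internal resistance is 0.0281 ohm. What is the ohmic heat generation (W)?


Step 1: I = C_rate * capacity = 2 * 7.56 = 15.12 A
Step 2: Q = I^2 * R = 15.12^2 * 0.0281 = 228.61 * 0.0281 = 6.424 W

6.424 W


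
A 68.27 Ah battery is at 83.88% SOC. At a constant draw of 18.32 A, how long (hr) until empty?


Step 1: remaining = SOC/100 * C_total = 83.88/100 * 68.27 = 57.265 Ah
Step 2: t = remaining / I = 57.265 / 18.32 = 3.126 hr

3.126 hr


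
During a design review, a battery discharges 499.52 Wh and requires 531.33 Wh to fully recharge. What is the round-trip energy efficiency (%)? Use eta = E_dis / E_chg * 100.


Round-trip efficiency = 499.52/531.33 * 100% = 94.01%

94.01%


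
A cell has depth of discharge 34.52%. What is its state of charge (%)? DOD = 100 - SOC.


SOC = 100 - DOD = 100 - 34.52 = 65.48%

65.48%


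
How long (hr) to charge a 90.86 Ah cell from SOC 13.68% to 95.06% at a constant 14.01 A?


delta_Ah = 90.86 * (95.06 - 13.68) / 100 = 73.942 Ah
t = delta_Ah / I = 73.942 / 14.01 = 5.278 hr

5.278 hr


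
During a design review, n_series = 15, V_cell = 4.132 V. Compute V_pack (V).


With 15 cells in series at 4.132 V each, V_pack = 61.98 V

61.98 V


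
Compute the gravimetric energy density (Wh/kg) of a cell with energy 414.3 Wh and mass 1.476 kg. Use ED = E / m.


Specific energy = 414.3 Wh / 1.476 kg = 280.7 Wh/kg

280.7 Wh/kg


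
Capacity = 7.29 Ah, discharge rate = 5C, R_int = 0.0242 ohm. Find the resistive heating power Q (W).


Step 1: I = C_rate * capacity = 5 * 7.29 = 36.45 A
Step 2: Q = I^2 * R = 36.45^2 * 0.0242 = 1328.6 * 0.0242 = 32.15 W

32.15 W


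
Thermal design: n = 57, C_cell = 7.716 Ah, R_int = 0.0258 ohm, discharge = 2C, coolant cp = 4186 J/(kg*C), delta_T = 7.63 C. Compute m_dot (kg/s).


Step 1: I = 2 * 7.716 = 15.432 A
Step 2: Q_cell = I^2 * R = 15.432^2 * 0.0258 = 6.1442 W
Step 3: Q_total = 57 * 6.1442 = 350.22 W
Step 4: m_dot = Q_total / (cp * dT) = 350.22 / (4186 * 7.63) = 0.01097 kg/s

0.01097 kg/s


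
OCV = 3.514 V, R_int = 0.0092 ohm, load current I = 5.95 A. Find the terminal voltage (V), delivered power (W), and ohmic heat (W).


Step 1: V_terminal = OCV - I*R = 3.514 - 5.95 * 0.0092 = 3.4593 V
Step 2: P_out = V_terminal * I = 3.4593 * 5.95 = 20.58 W
Step 3: Q = I^2 * R = 5.95^2 * 0.0092 = 0.3257 W

V=3.4593 V, P=20.58 W, Q=0.3257 W


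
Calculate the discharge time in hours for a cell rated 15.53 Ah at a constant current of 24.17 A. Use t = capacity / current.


t = capacity / current = 15.53 / 24.17 = 0.6425 hr

0.6425 hr


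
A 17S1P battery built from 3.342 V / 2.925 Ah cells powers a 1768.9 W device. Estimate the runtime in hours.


Step 1: E_pack = Ns * V_cell * Np * C_cell = 17 * 3.342 * 1 * 2.925 = 166.18 Wh
Step 2: t = E_pack / P = 166.18 / 1768.9 = 0.09395 hr

0.09395 hr


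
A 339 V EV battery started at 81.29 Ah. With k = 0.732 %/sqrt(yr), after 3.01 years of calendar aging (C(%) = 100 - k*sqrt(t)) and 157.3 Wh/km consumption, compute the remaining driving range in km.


Step 1: capacity retention = 100 - 0.732 * sqrt(3.01) = 100 - 0.732 * 1.7349 = 98.73%
Step 2: C_now = 81.29 * 98.73/100 = 80.258 Ah
Step 3: E_pack = V * C_now = 339 * 80.258 = 27207 Wh
Step 4: range = E_pack / consumption = 27207 / 157.3 = 173.0 km

173.0 km


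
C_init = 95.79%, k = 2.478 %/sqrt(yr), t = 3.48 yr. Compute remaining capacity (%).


Step 1: sqrt(3.48 yr) = 1.8655
Step 2: drop = 2.478 * 1.8655 = 4.6227
Step 3: C_final = 95.79 - 4.6227 = 91.17%

91.17%


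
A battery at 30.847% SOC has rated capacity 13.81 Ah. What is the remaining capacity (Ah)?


remaining = SOC / 100 * total = 30.847 / 100 * 13.81 = 4.260 Ah

4.260 Ah


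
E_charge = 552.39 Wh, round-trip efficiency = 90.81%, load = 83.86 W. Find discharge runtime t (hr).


Step 1: E_discharge = eta/100 * E_charge = 90.81/100 * 552.39 = 501.63 Wh
Step 2: t = E_discharge / P = 501.63 / 83.86 = 5.982 hr

5.982 hr


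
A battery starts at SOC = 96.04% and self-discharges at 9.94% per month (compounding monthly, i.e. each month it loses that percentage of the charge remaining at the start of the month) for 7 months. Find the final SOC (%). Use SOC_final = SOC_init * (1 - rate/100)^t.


Monthly retention factor = 1 - 9.94/100 = 0.9006
Over 7 months: factor^7 = 0.48053
SOC_final = 96.04 * 0.48053 = 46.15%

46.15%


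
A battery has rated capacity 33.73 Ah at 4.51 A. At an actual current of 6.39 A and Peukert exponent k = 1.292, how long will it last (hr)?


Step 1: t_rated = C / I_rated = 33.73 / 4.51 = 7.4789 hr
Step 2: ratio = 4.51 / 6.39 = 0.70579
Step 3: ratio^k = 0.70579^1.292 = 0.63751
Step 4: t = t_rated * ratio^k = 7.4789 * 0.63751 = 4.768 hr

4.768 hr


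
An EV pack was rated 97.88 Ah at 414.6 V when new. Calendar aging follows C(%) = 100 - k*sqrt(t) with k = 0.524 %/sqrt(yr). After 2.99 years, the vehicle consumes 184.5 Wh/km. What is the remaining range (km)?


Step 1: capacity retention = 100 - 0.524 * sqrt(2.99) = 100 - 0.524 * 1.7292 = 99.094%
Step 2: C_now = 97.88 * 99.094/100 = 96.993 Ah
Step 3: E_pack = V * C_now = 414.6 * 96.993 = 40213 Wh
Step 4: range = E_pack / consumption = 40213 / 184.5 = 218.0 km

218.0 km


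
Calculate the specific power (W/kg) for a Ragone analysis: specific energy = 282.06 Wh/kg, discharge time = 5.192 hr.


Specific power = 282.06 Wh/kg / 5.192 hr = 54.33 W/kg

54.33 W/kg


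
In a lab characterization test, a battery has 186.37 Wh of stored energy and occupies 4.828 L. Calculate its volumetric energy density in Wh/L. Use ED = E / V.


ED = E / V = 186.37 / 4.828 = 38.60 Wh/L

38.60 Wh/L


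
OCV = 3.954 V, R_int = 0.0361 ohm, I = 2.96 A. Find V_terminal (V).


V = OCV - I*R = 3.954 - 2.96 * 0.0361 = 3.847 V

3.847 V


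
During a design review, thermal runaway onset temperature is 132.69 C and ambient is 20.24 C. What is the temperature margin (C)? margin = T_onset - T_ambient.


margin = T_onset - T_ambient = 132.69 - 20.24 = 112.45 C

112.45 C


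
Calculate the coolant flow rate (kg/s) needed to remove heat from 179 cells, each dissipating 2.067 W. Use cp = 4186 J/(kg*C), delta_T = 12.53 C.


Q_total = 179 * 2.067 = 369.99 W
m_dot = Q_total / (cp * dT) = 369.99 / (4186 * 12.53) = 0.007054 kg/s

0.007054 kg/s


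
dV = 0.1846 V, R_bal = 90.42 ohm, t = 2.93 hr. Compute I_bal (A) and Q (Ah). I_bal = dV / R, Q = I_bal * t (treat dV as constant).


I_bal = dV / R = 0.1846 / 90.42 = 0.0020416 A
Q = I_bal * t = 0.0020416 * 2.93 = 0.005982 Ah

I=0.0020416 A, Q=0.005982 Ah


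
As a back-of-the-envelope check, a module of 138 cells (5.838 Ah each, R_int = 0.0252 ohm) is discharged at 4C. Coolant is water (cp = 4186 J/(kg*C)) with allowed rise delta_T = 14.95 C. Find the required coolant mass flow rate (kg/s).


Step 1: I = 4 * 5.838 = 23.352 A
Step 2: Q_cell = I^2 * R = 23.352^2 * 0.0252 = 13.742 W
Step 3: Q_total = 138 * 13.742 = 1896.4 W
Step 4: m_dot = Q_total / (cp * dT) = 1896.4 / (4186 * 14.95) = 0.03030 kg/s

0.03030 kg/s


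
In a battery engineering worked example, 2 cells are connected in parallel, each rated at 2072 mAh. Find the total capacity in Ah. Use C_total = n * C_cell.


Convert: C_cell = 2072 mAh = 2.072 Ah
C_total = 2 * 2.072 = 4.144 Ah

4.144 Ah


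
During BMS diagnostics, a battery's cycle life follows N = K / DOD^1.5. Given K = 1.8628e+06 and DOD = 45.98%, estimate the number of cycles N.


Step 1: DOD^1.5 = 45.98^1.5 = 311.78
Step 2: N = 1.8628e+06 / 311.78 = 5975 cycles

5975 cycles


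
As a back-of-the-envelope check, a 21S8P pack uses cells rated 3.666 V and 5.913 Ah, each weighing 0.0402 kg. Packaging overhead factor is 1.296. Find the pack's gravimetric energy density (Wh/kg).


Step 1: V_pack = 21 * 3.666 = 76.986 V
Step 2: C_pack = 8 * 5.913 = 47.304 Ah
Step 3: E_pack = V_pack * C_pack = 76.986 * 47.304 = 3641.7 Wh
Step 4: m_pack = 21 * 8 * 0.0402 * 1.296 = 8.7527 kg
Step 5: ED = E_pack / m_pack = 3641.7 / 8.7527 = 416.1 Wh/kg

416.1 Wh/kg


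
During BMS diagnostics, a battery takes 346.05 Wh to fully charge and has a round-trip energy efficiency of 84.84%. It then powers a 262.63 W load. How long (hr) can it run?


Step 1: E_discharge = eta/100 * E_charge = 84.84/100 * 346.05 = 293.59 Wh
Step 2: t = E_discharge / P = 293.59 / 262.63 = 1.118 hr

1.118 hr


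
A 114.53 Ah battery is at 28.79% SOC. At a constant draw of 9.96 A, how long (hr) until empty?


Step 1: remaining = SOC/100 * C_total = 28.79/100 * 114.53 = 32.973 Ah
Step 2: t = remaining / I = 32.973 / 9.96 = 3.311 hr

3.311 hr


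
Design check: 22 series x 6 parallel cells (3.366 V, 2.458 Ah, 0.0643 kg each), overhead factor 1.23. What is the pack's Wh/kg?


Step 1: V_pack = 22 * 3.366 = 74.052 V
Step 2: C_pack = 6 * 2.458 = 14.748 Ah
Step 3: E_pack = V_pack * C_pack = 74.052 * 14.748 = 1092.1 Wh
Step 4: m_pack = 22 * 6 * 0.0643 * 1.23 = 10.44 kg
Step 5: ED = E_pack / m_pack = 1092.1 / 10.44 = 104.6 Wh/kg

104.6 Wh/kg


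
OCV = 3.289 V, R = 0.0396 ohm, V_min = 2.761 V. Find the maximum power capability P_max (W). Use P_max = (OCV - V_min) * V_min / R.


dV = OCV - V_min = 0.528 V (so I_max = dV / R)
P_max = dV * V_min / R = 0.528 * 2.761 / 0.0396 = 36.81 W

36.81 W


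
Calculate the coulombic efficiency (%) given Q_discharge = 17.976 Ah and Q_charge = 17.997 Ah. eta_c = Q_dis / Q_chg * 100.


eta_c = Q_dis / Q_chg * 100 = 17.976 / 17.997 * 100 = 99.88%

99.88%


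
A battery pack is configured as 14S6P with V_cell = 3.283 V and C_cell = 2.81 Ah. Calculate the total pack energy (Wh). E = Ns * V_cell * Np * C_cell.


V_pack = 14 * 3.283 = 45.962 V
C_pack = 6 * 2.81 = 16.86 Ah
E = V_pack * C_pack = 45.962 * 16.86 = 774.9 Wh

774.9 Wh


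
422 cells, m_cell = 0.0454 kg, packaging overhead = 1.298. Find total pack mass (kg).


Cell mass sum = 422 * 0.0454 = 19.159 kg
With overhead 1.298: m_pack = 19.159 * 1.298 = 24.87 kg

24.87 kg


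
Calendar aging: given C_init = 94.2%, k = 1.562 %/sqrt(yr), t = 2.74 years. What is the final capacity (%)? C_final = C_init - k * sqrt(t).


sqrt(t) = sqrt(2.74) = 1.6553
C_final = 94.2 - 1.562 * 1.6553 = 91.61%

91.61%


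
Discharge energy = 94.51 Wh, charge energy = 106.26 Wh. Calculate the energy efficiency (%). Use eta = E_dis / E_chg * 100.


Round-trip efficiency = 94.51/106.26 * 100% = 88.94%

88.94%


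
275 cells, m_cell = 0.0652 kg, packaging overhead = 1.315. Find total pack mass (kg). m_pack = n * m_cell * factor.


Cell mass sum = 275 * 0.0652 = 17.93 kg
With overhead 1.315: m_pack = 17.93 * 1.315 = 23.58 kg

23.58 kg


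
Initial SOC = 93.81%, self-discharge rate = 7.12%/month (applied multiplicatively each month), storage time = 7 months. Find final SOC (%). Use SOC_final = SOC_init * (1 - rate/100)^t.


Monthly retention factor = 1 - 7.12/100 = 0.9288
Over 7 months: factor^7 = 0.59629
SOC_final = 93.81 * 0.59629 = 55.94%

55.94%


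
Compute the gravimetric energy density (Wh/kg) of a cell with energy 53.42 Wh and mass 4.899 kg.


ED = E / m = 53.42 / 4.899 = 10.90 Wh/kg

10.90 Wh/kg


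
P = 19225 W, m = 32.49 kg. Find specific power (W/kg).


Specific power = 19225 W / 32.49 kg = 591.7 W/kg

591.7 W/kg


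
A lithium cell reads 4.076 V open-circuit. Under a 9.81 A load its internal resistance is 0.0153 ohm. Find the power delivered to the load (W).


Step 1: V_terminal = OCV - I*R = 4.076 - 9.81 * 0.0153 = 3.9259 V
Step 2: P_out = V_terminal * I = 3.9259 * 9.81 = 38.51 W

38.51 W


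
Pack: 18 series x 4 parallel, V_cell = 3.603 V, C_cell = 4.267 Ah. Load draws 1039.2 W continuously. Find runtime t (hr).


Step 1: E_pack = Ns * V_cell * Np * C_cell = 18 * 3.603 * 4 * 4.267 = 1106.9 Wh
Step 2: t = E_pack / P = 1106.9 / 1039.2 = 1.065 hr

1.065 hr


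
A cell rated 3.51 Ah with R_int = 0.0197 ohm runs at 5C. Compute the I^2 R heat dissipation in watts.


Step 1: I = C_rate * capacity = 5 * 3.51 = 17.55 A
Step 2: Q = I^2 * R = 17.55^2 * 0.0197 = 308 * 0.0197 = 6.068 W

6.068 W


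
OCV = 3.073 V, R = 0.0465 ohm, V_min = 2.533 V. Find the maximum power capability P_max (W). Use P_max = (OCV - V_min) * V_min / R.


P_max = (OCV - V_min) * V_min / R = (3.073 - 2.533) * 2.533 / 0.0465 = 0.54 * 2.533 / 0.0465 = 29.42 W

29.42 W


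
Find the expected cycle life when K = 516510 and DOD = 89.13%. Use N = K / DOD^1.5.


Step 1: DOD^1.5 = 89.13^1.5 = 841.46
Step 2: N = 516510 / 841.46 = 613.8 cycles

613.8 cycles


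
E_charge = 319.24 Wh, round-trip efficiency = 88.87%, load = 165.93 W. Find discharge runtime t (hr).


Step 1: E_discharge = eta/100 * E_charge = 88.87/100 * 319.24 = 283.71 Wh
Step 2: t = E_discharge / P = 283.71 / 165.93 = 1.710 hr

1.710 hr


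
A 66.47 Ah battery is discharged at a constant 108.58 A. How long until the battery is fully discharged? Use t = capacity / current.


t = capacity / current = 66.47 / 108.58 = 0.6122 hr

0.6122 hr


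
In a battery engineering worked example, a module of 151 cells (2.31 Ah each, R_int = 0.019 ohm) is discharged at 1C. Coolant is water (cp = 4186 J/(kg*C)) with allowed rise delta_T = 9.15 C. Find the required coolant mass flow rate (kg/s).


Step 1: I = 1 * 2.31 = 2.31 A
Step 2: Q_cell = I^2 * R = 2.31^2 * 0.019 = 0.10139 W
Step 3: Q_total = 151 * 0.10139 = 15.31 W
Step 4: m_dot = Q_total / (cp * dT) = 15.31 / (4186 * 9.15) = 3.997e-04 kg/s

3.997e-04 kg/s


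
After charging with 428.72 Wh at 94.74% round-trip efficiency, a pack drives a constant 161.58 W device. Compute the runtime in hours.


Step 1: E_discharge = eta/100 * E_charge = 94.74/100 * 428.72 = 406.17 Wh
Step 2: t = E_discharge / P = 406.17 / 161.58 = 2.514 hr

2.514 hr


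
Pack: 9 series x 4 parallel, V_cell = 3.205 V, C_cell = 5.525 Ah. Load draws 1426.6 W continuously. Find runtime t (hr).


Step 1: E_pack = Ns * V_cell * Np * C_cell = 9 * 3.205 * 4 * 5.525 = 637.47 Wh
Step 2: t = E_pack / P = 637.47 / 1426.6 = 0.4468 hr

0.4468 hr


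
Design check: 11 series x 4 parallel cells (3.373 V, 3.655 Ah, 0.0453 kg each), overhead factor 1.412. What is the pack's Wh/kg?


Step 1: V_pack = 11 * 3.373 = 37.103 V
Step 2: C_pack = 4 * 3.655 = 14.62 Ah
Step 3: E_pack = V_pack * C_pack = 37.103 * 14.62 = 542.45 Wh
Step 4: m_pack = 11 * 4 * 0.0453 * 1.412 = 2.8144 kg
Step 5: ED = E_pack / m_pack = 542.45 / 2.8144 = 192.7 Wh/kg

192.7 Wh/kg


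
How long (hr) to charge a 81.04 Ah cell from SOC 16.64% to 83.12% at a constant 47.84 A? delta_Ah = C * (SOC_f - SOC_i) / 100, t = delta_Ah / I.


delta_Ah = 81.04 * (83.12 - 16.64) / 100 = 53.875 Ah
t = delta_Ah / I = 53.875 / 47.84 = 1.126 hr

1.126 hr


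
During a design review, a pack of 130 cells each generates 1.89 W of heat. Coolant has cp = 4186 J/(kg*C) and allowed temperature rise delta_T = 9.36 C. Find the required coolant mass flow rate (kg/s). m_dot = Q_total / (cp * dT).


Q_total = 130 * 1.89 = 245.7 W
m_dot = Q_total / (cp * dT) = 245.7 / (4186 * 9.36) = 0.006271 kg/s

0.006271 kg/s


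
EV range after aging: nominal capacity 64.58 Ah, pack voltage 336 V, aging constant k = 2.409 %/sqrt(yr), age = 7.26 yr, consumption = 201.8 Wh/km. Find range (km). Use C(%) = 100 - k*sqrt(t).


Step 1: capacity retention = 100 - 2.409 * sqrt(7.26) = 100 - 2.409 * 2.6944 = 93.509%
Step 2: C_now = 64.58 * 93.509/100 = 60.388 Ah
Step 3: E_pack = V * C_now = 336 * 60.388 = 20290 Wh
Step 4: range = E_pack / consumption = 20290 / 201.8 = 100.5 km

100.5 km


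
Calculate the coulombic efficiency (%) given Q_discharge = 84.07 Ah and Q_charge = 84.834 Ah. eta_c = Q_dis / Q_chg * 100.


eta_c = Q_dis / Q_chg * 100 = 84.07 / 84.834 * 100 = 99.10%

99.10%


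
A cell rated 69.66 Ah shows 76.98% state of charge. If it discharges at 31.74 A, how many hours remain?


Step 1: remaining = SOC/100 * C_total = 76.98/100 * 69.66 = 53.624 Ah
Step 2: t = remaining / I = 53.624 / 31.74 = 1.689 hr

1.689 hr


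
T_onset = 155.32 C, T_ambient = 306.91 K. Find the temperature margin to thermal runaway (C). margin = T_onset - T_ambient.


Convert: T_ambient = 306.91 K = 33.76 C
margin = 155.32 - 33.76 = 121.56 C

121.56 C


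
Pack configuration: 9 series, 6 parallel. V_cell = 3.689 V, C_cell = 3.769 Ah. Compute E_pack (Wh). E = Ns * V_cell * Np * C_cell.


E = Ns * Vcell * Np * Ccell = 9 * 3.689 * 6 * 3.769 = 750.8 Wh

750.8 Wh


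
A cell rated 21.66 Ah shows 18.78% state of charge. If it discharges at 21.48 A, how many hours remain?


Step 1: remaining = SOC/100 * C_total = 18.78/100 * 21.66 = 4.0677 Ah
Step 2: t = remaining / I = 4.0677 / 21.48 = 0.1894 hr

0.1894 hr


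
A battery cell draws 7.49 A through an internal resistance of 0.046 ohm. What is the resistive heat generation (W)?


Q = I^2 * R = 7.49^2 * 0.046 = 2.581 W

2.581 W


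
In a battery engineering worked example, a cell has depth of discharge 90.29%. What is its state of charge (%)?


SOC = 100 - DOD = 100 - 90.29 = 9.71%

9.71%


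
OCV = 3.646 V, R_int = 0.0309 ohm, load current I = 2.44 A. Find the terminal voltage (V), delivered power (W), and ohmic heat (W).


Step 1: V_terminal = OCV - I*R = 3.646 - 2.44 * 0.0309 = 3.5706 V
Step 2: P_out = V_terminal * I = 3.5706 * 2.44 = 8.712 W
Step 3: Q = I^2 * R = 2.44^2 * 0.0309 = 0.1840 W

V=3.5706 V, P=8.712 W, Q=0.1840 W


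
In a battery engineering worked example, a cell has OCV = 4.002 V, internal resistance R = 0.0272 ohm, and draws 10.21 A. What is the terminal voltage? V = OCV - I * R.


IR drop = 10.21 * 0.0272 = 0.27771 V
V = 4.002 - 0.27771 = 3.724 V

3.724 V


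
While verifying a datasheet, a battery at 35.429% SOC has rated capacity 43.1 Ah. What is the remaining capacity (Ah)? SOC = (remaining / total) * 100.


remaining = SOC / 100 * total = 35.429 / 100 * 43.1 = 15.27 Ah

15.27 Ah


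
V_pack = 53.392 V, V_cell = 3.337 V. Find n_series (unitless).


Rearranging: n = V_pack / V_cell = 53.392 / 3.337 = 16 cells

16


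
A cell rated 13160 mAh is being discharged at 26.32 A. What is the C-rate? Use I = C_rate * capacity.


Convert: capacity = 13160 mAh = 13.16 Ah
C_rate = I / capacity = 26.32 / 13.16 = 2C

2C


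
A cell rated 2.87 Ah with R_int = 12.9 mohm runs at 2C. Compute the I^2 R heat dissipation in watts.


Convert: R = 12.9 mohm = 0.0129 ohm
Step 1: I = C_rate * capacity = 2 * 2.87 = 5.74 A
Step 2: Q = I^2 * R = 5.74^2 * 0.0129 = 32.948 * 0.0129 = 0.4250 W

0.4250 W


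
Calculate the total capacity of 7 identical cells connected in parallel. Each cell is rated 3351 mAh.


Convert: C_cell = 3351 mAh = 3.351 Ah
C_total = 7 * 3.351 = 23.457 Ah

23.457 Ah


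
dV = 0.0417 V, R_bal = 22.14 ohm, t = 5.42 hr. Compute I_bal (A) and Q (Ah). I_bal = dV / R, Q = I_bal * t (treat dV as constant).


First, Ohm's law: I_bal = 0.0417 V / 22.14 ohm = 0.0018835 A
Then Q = I * t = 0.0018835 A * 5.42 hr = 0.01021 Ah

I=0.0018835 A, Q=0.01021 Ah


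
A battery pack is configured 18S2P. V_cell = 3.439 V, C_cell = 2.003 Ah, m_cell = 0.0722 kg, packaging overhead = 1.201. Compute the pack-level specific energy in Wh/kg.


Step 1: V_pack = 18 * 3.439 = 61.902 V
Step 2: C_pack = 2 * 2.003 = 4.006 Ah
Step 3: E_pack = V_pack * C_pack = 61.902 * 4.006 = 247.98 Wh
Step 4: m_pack = 18 * 2 * 0.0722 * 1.201 = 3.1216 kg
Step 5: ED = E_pack / m_pack = 247.98 / 3.1216 = 79.44 Wh/kg

79.44 Wh/kg


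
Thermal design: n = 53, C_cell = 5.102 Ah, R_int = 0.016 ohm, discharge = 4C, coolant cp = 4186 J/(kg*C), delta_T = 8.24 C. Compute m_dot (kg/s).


Step 1: I = 4 * 5.102 = 20.408 A
Step 2: Q_cell = I^2 * R = 20.408^2 * 0.016 = 6.6638 W
Step 3: Q_total = 53 * 6.6638 = 353.18 W
Step 4: m_dot = Q_total / (cp * dT) = 353.18 / (4186 * 8.24) = 0.01024 kg/s

0.01024 kg/s


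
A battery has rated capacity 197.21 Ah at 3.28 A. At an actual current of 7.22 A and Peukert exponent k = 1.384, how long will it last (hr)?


Step 1: t_rated = C / I_rated = 197.21 / 3.28 = 60.125 hr
Step 2: ratio = 3.28 / 7.22 = 0.45429
Step 3: ratio^k = 0.45429^1.384 = 0.33554
Step 4: t = t_rated * ratio^k = 60.125 * 0.33554 = 20.17 hr

20.17 hr


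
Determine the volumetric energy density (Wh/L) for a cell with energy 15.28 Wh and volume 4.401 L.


ED = E / V = 15.28 / 4.401 = 3.472 Wh/L

3.472 Wh/L


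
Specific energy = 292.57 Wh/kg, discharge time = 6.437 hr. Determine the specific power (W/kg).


P_specific = E / t = 292.57 / 6.437 = 45.45 W/kg

45.45 W/kg


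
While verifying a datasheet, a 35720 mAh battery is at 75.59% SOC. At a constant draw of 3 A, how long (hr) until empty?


Convert: C_total = 35720 mAh = 35.72 Ah
Step 1: remaining = SOC/100 * C_total = 75.59/100 * 35.72 = 27.001 Ah
Step 2: t = remaining / I = 27.001 / 3 = 9.000 hr

9.000 hr


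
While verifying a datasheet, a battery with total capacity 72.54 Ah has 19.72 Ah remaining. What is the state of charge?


SOC% = 19.72 / 72.54 * 100 = 27.19%

27.19%


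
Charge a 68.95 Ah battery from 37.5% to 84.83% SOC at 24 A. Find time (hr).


delta_Ah = 68.95 * (84.83 - 37.5) / 100 = 32.634 Ah
t = delta_Ah / I = 32.634 / 24 = 1.360 hr

1.360 hr


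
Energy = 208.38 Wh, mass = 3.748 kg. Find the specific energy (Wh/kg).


Specific energy = 208.38 Wh / 3.748 kg = 55.60 Wh/kg

55.60 Wh/kg


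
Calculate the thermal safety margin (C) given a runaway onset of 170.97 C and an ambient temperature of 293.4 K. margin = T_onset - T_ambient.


Convert: T_ambient = 293.4 K = 20.25 C
margin = 170.97 - 20.25 = 150.72 C

150.72 C


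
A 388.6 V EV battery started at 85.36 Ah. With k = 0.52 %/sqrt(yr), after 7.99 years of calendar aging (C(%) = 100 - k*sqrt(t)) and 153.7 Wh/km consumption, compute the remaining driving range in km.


Step 1: capacity retention = 100 - 0.52 * sqrt(7.99) = 100 - 0.52 * 2.8267 = 98.53%
Step 2: C_now = 85.36 * 98.53/100 = 84.105 Ah
Step 3: E_pack = V * C_now = 388.6 * 84.105 = 32683 Wh
Step 4: range = E_pack / consumption = 32683 / 153.7 = 212.6 km

212.6 km


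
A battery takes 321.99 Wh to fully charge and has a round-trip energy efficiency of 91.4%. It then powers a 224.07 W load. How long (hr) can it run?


Step 1: E_discharge = eta/100 * E_charge = 91.4/100 * 321.99 = 294.3 Wh
Step 2: t = E_discharge / P = 294.3 / 224.07 = 1.313 hr

1.313 hr


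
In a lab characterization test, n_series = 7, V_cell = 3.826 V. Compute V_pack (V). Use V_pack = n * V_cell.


V_pack = n * V_cell = 7 * 3.826 = 26.782 V

26.782 V


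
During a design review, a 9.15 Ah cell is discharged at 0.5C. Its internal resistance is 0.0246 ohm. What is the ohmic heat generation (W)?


Step 1: I = C_rate * capacity = 0.5 * 9.15 = 4.575 A
Step 2: Q = I^2 * R = 4.575^2 * 0.0246 = 20.931 * 0.0246 = 0.5149 W

0.5149 W


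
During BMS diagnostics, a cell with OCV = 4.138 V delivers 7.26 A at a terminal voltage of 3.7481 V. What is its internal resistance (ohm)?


R = (OCV - V) / I = (4.138 - 3.7481) / 7.26 = 0.05371 ohm

0.05371 ohm


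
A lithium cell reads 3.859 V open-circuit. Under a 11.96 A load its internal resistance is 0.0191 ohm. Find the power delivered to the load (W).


Step 1: V_terminal = OCV - I*R = 3.859 - 11.96 * 0.0191 = 3.6306 V
Step 2: P_out = V_terminal * I = 3.6306 * 11.96 = 43.42 W

43.42 W


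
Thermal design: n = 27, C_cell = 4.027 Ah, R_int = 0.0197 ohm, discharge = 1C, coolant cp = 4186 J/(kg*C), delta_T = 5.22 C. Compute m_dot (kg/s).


Step 1: I = 1 * 4.027 = 4.027 A
Step 2: Q_cell = I^2 * R = 4.027^2 * 0.0197 = 0.31947 W
Step 3: Q_total = 27 * 0.31947 = 8.6257 W
Step 4: m_dot = Q_total / (cp * dT) = 8.6257 / (4186 * 5.22) = 3.948e-04 kg/s

3.948e-04 kg/s


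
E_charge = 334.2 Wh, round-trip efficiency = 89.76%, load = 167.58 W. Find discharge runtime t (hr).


Step 1: E_discharge = eta/100 * E_charge = 89.76/100 * 334.2 = 299.98 Wh
Step 2: t = E_discharge / P = 299.98 / 167.58 = 1.790 hr

1.790 hr


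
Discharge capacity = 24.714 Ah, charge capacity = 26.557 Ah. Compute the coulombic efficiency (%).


eta_c = Q_dis / Q_chg * 100 = 24.714 / 26.557 * 100 = 93.06%

93.06%


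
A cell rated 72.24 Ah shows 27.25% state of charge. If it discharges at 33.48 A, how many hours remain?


Step 1: remaining = SOC/100 * C_total = 27.25/100 * 72.24 = 19.685 Ah
Step 2: t = remaining / I = 19.685 / 33.48 = 0.5880 hr

0.5880 hr


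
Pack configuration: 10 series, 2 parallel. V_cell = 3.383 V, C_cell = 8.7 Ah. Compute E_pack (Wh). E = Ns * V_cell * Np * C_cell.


V_pack = 10 * 3.383 = 33.83 V
C_pack = 2 * 8.7 = 17.4 Ah
E = V_pack * C_pack = 33.83 * 17.4 = 588.6 Wh

588.6 Wh


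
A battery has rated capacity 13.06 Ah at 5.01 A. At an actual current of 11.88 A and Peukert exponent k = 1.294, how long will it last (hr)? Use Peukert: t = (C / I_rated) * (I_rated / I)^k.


t_rated = C / I_rated = 13.06 / 5.01 = 2.6068 hr
(I_rated/I)^k = (0.42172)^1.294 = 0.32718
t = t_rated * (I_rated/I)^k = 2.6068 * 0.32718 = 0.8529 hr

0.8529 hr


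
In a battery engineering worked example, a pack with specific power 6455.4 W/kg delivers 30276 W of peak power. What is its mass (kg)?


m = P / SP = 30276 / 6455.4 = 4.690 kg

4.690 kg


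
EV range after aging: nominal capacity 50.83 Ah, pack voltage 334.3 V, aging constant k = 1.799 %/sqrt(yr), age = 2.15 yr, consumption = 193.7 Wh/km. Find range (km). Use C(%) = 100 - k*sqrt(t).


Step 1: capacity retention = 100 - 1.799 * sqrt(2.15) = 100 - 1.799 * 1.4663 = 97.362%
Step 2: C_now = 50.83 * 97.362/100 = 49.489 Ah
Step 3: E_pack = V * C_now = 334.3 * 49.489 = 16544 Wh
Step 4: range = E_pack / consumption = 16544 / 193.7 = 85.41 km

85.41 km


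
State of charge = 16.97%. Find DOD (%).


DOD = 100 - SOC = 100 - 16.97 = 83.03%

83.03%


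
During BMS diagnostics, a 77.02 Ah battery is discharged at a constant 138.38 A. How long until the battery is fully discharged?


t = capacity / current = 77.02 / 138.38 = 0.5566 hr

0.5566 hr


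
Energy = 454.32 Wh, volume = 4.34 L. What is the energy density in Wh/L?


ED = E / V = 454.32 / 4.34 = 104.7 Wh/L

104.7 Wh/L


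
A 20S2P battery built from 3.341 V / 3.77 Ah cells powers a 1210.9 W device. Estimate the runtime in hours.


Step 1: E_pack = Ns * V_cell * Np * C_cell = 20 * 3.341 * 2 * 3.77 = 503.82 Wh
Step 2: t = E_pack / P = 503.82 / 1210.9 = 0.4161 hr

0.4161 hr


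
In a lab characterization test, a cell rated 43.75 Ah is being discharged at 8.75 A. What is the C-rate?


Rearranging: C_rate = 8.75 / 43.75 = 0.2C

0.2C


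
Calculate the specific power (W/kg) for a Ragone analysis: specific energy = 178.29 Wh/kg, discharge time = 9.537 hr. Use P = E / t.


Specific power = 178.29 Wh/kg / 9.537 hr = 18.69 W/kg

18.69 W/kg


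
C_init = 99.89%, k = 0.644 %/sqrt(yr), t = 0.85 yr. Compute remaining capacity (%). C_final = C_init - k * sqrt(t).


sqrt(t) = sqrt(0.85) = 0.92195
C_final = 99.89 - 0.644 * 0.92195 = 99.30%

99.30%


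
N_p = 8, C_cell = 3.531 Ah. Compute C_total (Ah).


Parallel capacities add: 8 * 3.531 Ah = 28.248 Ah

28.248 Ah


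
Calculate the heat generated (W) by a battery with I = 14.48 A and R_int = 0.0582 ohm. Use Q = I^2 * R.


I^2 = 209.67
Q = 209.67 * 0.0582 = 12.20 W

12.20 W
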